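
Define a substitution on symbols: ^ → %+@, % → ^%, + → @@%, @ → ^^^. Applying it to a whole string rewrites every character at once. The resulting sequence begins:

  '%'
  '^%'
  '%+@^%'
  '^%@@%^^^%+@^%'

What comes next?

%+@^%^^^^^^^%%+@%+@%+@^%@@%^^^%+@^%

Replace each of the 13 characters of ^%@@%^^^%+@^% in place — %+@ ^% ^^^ ^^^ ^% %+@ %+@ %+@ ^% @@% ^^^ %+@ ^% — and concatenate.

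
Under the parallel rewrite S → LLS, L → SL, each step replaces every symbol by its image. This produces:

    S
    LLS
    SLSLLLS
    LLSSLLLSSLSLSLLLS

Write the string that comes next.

Replace each of the 17 characters of LLSSLLLSSLSLSLLLS in place — SL SL LLS LLS SL SL SL LLS LLS SL LLS SL LLS SL SL SL LLS — and concatenate.

SLSLLLSLLSSLSLSLLLSLLSSLLLSSLLLSSLSLSLLLS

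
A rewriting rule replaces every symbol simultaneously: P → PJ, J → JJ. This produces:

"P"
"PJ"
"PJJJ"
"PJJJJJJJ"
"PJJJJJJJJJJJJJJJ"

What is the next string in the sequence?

PJJJJJJJJJJJJJJJJJJJJJJJJJJJJJJJ

Replace each of the 16 characters of PJJJJJJJJJJJJJJJ in place — PJ JJ JJ JJ JJ JJ JJ JJ JJ JJ JJ JJ JJ JJ JJ JJ — and concatenate.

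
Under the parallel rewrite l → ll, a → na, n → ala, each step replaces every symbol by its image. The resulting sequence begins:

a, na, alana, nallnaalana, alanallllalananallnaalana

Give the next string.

Replace each of the 25 characters of alanallllalananallnaalana in place — na ll na ala na ll ll ll ll na ll na ala na ala na ll ll ala na na ll na ala na — and concatenate.

nallnaalanallllllllnallnaalanaalanallllalananallnaalana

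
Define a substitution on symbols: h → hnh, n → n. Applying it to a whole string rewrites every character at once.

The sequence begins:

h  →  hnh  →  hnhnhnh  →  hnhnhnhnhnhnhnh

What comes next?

hnhnhnhnhnhnhnhnhnhnhnhnhnhnhnh

φ(hnhnhnhnhnhnhnh) expands symbol-by-symbol to hnh n hnh n hnh n hnh n hnh n hnh n hnh n hnh; joining the 15 pieces gives the next term.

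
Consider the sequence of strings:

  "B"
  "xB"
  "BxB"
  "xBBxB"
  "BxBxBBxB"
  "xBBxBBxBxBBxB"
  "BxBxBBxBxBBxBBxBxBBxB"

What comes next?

From term 3 onward, concatenate the second-to-last term with the last: B·xB = BxB, xB·BxB = xBBxB, …
So term 8 is xBBxBBxBxBBxB·BxBxBBxBxBBxBBxBxBBxB.

xBBxBBxBxBBxBBxBxBBxBxBBxBBxBxBBxB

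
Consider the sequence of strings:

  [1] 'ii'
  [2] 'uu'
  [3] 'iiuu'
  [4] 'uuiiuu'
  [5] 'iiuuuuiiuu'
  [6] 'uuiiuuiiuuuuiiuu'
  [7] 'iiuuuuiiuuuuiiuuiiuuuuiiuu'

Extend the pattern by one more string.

uuiiuuiiuuuuiiuuiiuuuuiiuuuuiiuuiiuuuuiiuu

From term 3 onward, concatenate the second-to-last term with the last: ii·uu = iiuu, uu·iiuu = uuiiuu, …
Continuing: uuiiuuiiuuuuiiuu · iiuuuuiiuuuuiiuuiiuuuuiiuu gives term 8.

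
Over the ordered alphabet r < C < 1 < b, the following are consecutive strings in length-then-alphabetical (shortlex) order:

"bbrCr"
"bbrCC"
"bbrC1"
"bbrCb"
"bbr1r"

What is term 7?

bbr11

Stepping forward 2 times from bbr1r: bbr1r → bbr1C, then the target.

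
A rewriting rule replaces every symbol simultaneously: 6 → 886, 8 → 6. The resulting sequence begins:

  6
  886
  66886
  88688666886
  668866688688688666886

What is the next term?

Applying the rule to each of the 21 symbols of 668866688688688666886 gives the pieces 886 886 6 6 886 886 886 6 6 886 6 6 886 6 6 886 886 886 6 6 886, which concatenate to the answer.

8868866688688688666886668866688688688666886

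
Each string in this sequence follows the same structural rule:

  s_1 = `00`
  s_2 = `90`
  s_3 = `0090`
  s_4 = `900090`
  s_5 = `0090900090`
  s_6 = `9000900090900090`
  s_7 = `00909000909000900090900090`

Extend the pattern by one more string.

Each term (from the third on) is the two preceding terms concatenated in order: term 3 = 00·90 = 0090.
So term 8 is 9000900090900090·00909000909000900090900090.

900090009090009000909000909000900090900090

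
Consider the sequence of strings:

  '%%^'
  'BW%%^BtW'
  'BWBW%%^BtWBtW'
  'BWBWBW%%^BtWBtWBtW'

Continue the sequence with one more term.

s(k+1) = BW·s(k)·BtW, so each term gains BW as a prefix and BtW as a suffix.
Applying this once more to BWBWBW%%^BtWBtWBtW:

BWBWBWBW%%^BtWBtWBtWBtW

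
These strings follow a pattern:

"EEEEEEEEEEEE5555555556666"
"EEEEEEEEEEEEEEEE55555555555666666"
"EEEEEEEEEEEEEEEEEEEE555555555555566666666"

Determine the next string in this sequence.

Each string has the form E^{4n} 5^{2n+3} 6^{2n-2}, where the shown terms are n = 3, 4, 5.
At n = 6 the blocks have lengths 24, 15, 10.

EEEEEEEEEEEEEEEEEEEEEEEE5555555555555556666666666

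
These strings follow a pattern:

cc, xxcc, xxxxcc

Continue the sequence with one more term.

The strings grow by a fixed prefix xx each time.
Applying this once more to xxxxcc:

xxxxxxcc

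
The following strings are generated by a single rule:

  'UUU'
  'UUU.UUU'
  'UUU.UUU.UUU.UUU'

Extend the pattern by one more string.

Each string is two copies of the previous one joined by '.'.
One more doubling of UUU.UUU.UUU.UUU gives the answer.

UUU.UUU.UUU.UUU.UUU.UUU.UUU.UUU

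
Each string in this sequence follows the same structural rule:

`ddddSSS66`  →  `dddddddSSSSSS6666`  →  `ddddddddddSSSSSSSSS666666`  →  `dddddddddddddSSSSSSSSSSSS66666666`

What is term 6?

dddddddddddddddddddSSSSSSSSSSSSSSSSSS666666666666

The n-th term is 3n+1 d's then 3n S's then 2n 6's (n = 1, 2, …).
For term 6, n = 6, so the run lengths are 19, 18, 12.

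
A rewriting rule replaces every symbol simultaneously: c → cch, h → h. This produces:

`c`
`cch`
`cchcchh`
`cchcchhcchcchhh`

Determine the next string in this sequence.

Replace each of the 15 characters of cchcchhcchcchhh in place — cch cch h cch cch h h cch cch h cch cch h h h — and concatenate.

cchcchhcchcchhhcchcchhcchcchhhh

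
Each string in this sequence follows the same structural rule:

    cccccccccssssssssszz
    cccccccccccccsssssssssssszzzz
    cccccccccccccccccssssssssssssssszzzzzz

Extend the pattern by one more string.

cccccccccccccccccccccsssssssssssssssssszzzzzzzz

Term n consists of 4n+1 c's, followed by 3n+3 s's, followed by 2n-2 z's, where the shown terms are n = 2, 3, 4.
At n = 5 the blocks have lengths 21, 18, 8.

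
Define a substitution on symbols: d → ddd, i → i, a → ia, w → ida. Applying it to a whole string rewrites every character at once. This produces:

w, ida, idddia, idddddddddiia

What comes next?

idddddddddddddddddddddddddddiiia

Replace each of the 13 characters of idddddddddiia in place — i ddd ddd ddd ddd ddd ddd ddd ddd ddd i i ia — and concatenate.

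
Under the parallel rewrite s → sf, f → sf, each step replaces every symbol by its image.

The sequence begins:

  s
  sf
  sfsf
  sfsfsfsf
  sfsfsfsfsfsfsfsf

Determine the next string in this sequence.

Applying the rule to each of the 16 symbols of sfsfsfsfsfsfsfsf gives the pieces sf sf sf sf sf sf sf sf sf sf sf sf sf sf sf sf, which concatenate to the answer.

sfsfsfsfsfsfsfsfsfsfsfsfsfsfsfsf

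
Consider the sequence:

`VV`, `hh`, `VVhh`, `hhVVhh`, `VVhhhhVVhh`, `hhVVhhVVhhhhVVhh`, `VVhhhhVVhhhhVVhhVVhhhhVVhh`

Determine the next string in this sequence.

Each term (from the third on) is the two preceding terms concatenated in order: term 3 = VV·hh = VVhh.
Continuing: hhVVhhVVhhhhVVhh · VVhhhhVVhhhhVVhhVVhhhhVVhh gives term 8.

hhVVhhVVhhhhVVhhVVhhhhVVhhhhVVhhVVhhhhVVhh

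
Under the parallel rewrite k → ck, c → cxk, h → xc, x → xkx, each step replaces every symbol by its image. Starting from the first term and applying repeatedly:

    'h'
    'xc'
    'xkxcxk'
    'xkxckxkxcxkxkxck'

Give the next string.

xkxckxkxcxkckxkxckxkxcxkxkxckxkxckxkxcxkck

φ(xkxckxkxcxkxkxck) expands symbol-by-symbol to xkx ck xkx cxk ck xkx ck xkx cxk xkx ck xkx ck xkx cxk ck; joining the 16 pieces gives the next term.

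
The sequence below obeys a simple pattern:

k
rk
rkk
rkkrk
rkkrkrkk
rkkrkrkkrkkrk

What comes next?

rkkrkrkkrkkrkrkkrkrkk

Each term (from the third on) is the previous term followed by the one before it: term 3 = rk·k = rkk.
The next term joins rkkrkrkkrkkrk and rkkrkrkk.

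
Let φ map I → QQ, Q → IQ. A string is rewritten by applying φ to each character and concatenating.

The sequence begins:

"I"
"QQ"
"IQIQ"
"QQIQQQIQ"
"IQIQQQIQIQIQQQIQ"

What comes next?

QQIQQQIQIQIQQQIQQQIQQQIQIQIQQQIQ

Applying the rule to each of the 16 symbols of IQIQQQIQIQIQQQIQ gives the pieces QQ IQ QQ IQ IQ IQ QQ IQ QQ IQ QQ IQ IQ IQ QQ IQ, which concatenate to the answer.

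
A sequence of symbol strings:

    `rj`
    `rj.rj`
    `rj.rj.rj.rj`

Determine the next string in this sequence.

rj.rj.rj.rj.rj.rj.rj.rj

s(k+1) = s(k)·.·s(k) — each term doubles the last with '.' between the halves.
One more doubling of rj.rj.rj.rj gives the answer.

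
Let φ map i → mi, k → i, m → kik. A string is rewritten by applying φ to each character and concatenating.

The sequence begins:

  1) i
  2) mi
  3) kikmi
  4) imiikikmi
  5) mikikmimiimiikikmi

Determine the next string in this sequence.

kikmiimiikikmikikmimikikmimiimiikikmi

φ(mikikmimiimiikikmi) expands symbol-by-symbol to kik mi i mi i kik mi kik mi mi kik mi mi i mi i kik mi; joining the 18 pieces gives the next term.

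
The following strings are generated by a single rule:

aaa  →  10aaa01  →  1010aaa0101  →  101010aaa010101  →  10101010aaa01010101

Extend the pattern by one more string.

1010101010aaa0101010101

Every step adds 10 to the front and 01 to the end of the previous string.
So the next term is 10·10101010aaa01010101·01.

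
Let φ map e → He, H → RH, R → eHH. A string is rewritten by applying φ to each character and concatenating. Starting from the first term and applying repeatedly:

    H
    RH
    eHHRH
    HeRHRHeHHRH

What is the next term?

RHHeeHHRHeHHRHHeRHRHeHHRH

Apply φ to HeRHRHeHHRH symbol by symbol: H→RH, e→He, R→eHH, H→RH, R→eHH, H→RH, e→He, H→RH, H→RH, R→eHH, H→RH; joined: RH He eHH RH eHH RH He RH RH eHH RH.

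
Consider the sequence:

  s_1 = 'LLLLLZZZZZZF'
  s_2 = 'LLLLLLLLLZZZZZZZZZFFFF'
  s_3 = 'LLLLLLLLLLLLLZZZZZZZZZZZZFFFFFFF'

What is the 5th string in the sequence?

LLLLLLLLLLLLLLLLLLLLLZZZZZZZZZZZZZZZZZZFFFFFFFFFFFFF

The n-th term is 4n+1 L's then 3n+3 Z's then 3n-2 F's (n = 1, 2, …).
Setting n = 5 gives 21, 18, 13 characters in each block.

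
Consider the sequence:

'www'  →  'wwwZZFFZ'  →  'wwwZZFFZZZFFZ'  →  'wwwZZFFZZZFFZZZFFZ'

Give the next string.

Each term is the previous one with ZZFFZ appended.
Applying this once more to wwwZZFFZZZFFZZZFFZ:

wwwZZFFZZZFFZZZFFZZZFFZ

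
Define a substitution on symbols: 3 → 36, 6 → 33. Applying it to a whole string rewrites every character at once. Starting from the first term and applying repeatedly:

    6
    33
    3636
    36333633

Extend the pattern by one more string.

3633363636333636

Apply φ to 36333633 symbol by symbol: 3→36, 6→33, 3→36, 3→36, 3→36, 6→33, 3→36, 3→36; joined: 36 33 36 36 36 33 36 36.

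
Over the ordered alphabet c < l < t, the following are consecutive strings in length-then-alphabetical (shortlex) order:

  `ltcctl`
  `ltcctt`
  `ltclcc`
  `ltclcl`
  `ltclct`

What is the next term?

ltcllc

Find the rightmost character of ltclct below t, bump it to the next letter, and reset everything to its right to c.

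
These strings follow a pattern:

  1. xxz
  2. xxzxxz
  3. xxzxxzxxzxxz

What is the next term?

xxzxxzxxzxxzxxzxxzxxzxxz

Each string is two copies of the previous one concatenated.
One more doubling of xxzxxzxxzxxz gives the answer.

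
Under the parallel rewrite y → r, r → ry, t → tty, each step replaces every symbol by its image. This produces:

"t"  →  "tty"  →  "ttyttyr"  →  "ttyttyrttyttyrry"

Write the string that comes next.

Applying the rule to each of the 16 symbols of ttyttyrttyttyrry gives the pieces tty tty r tty tty r ry tty tty r tty tty r ry ry r, which concatenate to the answer.

ttyttyrttyttyrryttyttyrttyttyrryryr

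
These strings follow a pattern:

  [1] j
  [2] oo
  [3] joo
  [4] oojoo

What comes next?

From term 3 onward, concatenate the second-to-last term with the last: j·oo = joo, oo·joo = oojoo, …
The next term joins joo and oojoo.

joooojoo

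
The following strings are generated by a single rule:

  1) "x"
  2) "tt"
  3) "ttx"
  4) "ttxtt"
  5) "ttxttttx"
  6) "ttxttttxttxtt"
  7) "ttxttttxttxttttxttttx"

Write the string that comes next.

ttxttttxttxttttxttttxttxttttxttxtt

This is a Fibonacci-style word recurrence s(k) = s(k−1)·s(k−2): e.g. tt·x = ttx.
The next term joins ttxttttxttxttttxttttx and ttxttttxttxtt.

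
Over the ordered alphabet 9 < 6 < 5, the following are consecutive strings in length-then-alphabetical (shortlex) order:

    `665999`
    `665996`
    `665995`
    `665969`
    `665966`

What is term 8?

665956

Stepping forward 3 times from 665966: 665966 → 665965 → 665959, then the target.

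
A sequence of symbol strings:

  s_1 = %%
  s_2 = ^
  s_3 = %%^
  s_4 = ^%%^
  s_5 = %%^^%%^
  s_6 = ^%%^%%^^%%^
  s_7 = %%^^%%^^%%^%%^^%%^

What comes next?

From term 3 onward, concatenate the second-to-last term with the last: %%·^ = %%^, ^·%%^ = ^%%^, …
So term 8 is ^%%^%%^^%%^·%%^^%%^^%%^%%^^%%^.

^%%^%%^^%%^%%^^%%^^%%^%%^^%%^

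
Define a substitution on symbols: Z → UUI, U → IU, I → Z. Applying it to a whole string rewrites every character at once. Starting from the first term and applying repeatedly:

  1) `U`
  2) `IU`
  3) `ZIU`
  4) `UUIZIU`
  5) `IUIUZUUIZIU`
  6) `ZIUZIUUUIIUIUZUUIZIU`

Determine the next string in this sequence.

φ(ZIUZIUUUIIUIUZUUIZIU) expands symbol-by-symbol to UUI Z IU UUI Z IU IU IU Z Z IU Z IU UUI IU IU Z UUI Z IU; joining the 20 pieces gives the next term.

UUIZIUUUIZIUIUIUZZIUZIUUUIIUIUZUUIZIU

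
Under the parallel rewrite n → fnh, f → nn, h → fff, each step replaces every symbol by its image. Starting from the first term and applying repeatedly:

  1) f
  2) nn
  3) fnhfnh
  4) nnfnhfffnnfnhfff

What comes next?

Replace each of the 16 characters of nnfnhfffnnfnhfff in place — fnh fnh nn fnh fff nn nn nn fnh fnh nn fnh fff nn nn nn — and concatenate.

fnhfnhnnfnhfffnnnnnnfnhfnhnnfnhfffnnnnnn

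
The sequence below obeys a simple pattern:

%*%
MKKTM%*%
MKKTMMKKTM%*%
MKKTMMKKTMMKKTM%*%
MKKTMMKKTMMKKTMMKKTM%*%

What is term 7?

The strings grow by a fixed prefix MKKTM each time.
From MKKTMMKKTMMKKTMMKKTM%*%, 2 further steps: MKKTMMKKTMMKKTMMKKTM%*% → MKKTMMKKTMMKKTMMKKTMMKKTM%*% → (answer).

MKKTMMKKTMMKKTMMKKTMMKKTMMKKTM%*%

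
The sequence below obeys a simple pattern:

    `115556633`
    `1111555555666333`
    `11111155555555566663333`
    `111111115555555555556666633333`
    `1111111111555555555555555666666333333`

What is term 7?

Reading off run lengths: 1 runs 2, 4, 6, 8, 10; 5 runs 3, 6, 9, 12, 15; 6 runs 2, 3, 4, 5, 6; 3 runs 2, 3, 4, 5, 6 — each is linear in n (n = 1, 2, …).
At n = 7 the blocks have lengths 14, 21, 8, 8.

111111111111115555555555555555555556666666633333333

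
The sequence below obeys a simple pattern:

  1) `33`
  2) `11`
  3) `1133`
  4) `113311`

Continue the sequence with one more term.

1133111133

This is a Fibonacci-style word recurrence s(k) = s(k−1)·s(k−2): e.g. 11·33 = 1133.
So term 5 is 113311·1133.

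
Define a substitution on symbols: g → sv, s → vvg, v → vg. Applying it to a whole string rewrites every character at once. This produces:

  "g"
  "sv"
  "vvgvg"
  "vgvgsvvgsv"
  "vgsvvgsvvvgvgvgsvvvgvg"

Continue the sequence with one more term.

φ(vgsvvgsvvvgvgvgsvvvgvg) expands symbol-by-symbol to vg sv vvg vg vg sv vvg vg vg vg sv vg sv vg sv vvg vg vg vg sv vg sv; joining the 22 pieces gives the next term.

vgsvvvgvgvgsvvvgvgvgvgsvvgsvvgsvvvgvgvgvgsvvgsv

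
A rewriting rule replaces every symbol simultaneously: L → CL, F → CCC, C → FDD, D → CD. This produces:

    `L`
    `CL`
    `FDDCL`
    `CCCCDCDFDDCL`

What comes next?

Expanding CCCCDCDFDDCL: C→FDD, C→FDD, C→FDD, C→FDD, D→CD, C→FDD, D→CD, F→CCC, D→CD, D→CD, C→FDD, L→CL. Concatenated: FDD FDD FDD FDD CD FDD CD CCC CD CD FDD CL.

FDDFDDFDDFDDCDFDDCDCCCCDCDFDDCL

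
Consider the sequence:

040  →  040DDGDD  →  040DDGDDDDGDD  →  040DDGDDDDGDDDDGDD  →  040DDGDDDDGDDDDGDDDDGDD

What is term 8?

040DDGDDDDGDDDDGDDDDGDDDDGDDDDGDDDDGDD

Each term is the previous one with DDGDD appended.
From 040DDGDDDDGDDDDGDDDDGDD, 3 further steps: 040DDGDDDDGDDDDGDDDDGDD → 040DDGDDDDGDDDDGDDDDGDDDDGDD → 040DDGDDDDGDDDDGDDDDGDDDDGDDDDGDD → (answer).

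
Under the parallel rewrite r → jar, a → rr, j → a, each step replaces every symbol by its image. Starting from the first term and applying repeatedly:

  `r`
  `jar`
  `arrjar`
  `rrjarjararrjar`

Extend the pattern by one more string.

Replace each of the 14 characters of rrjarjararrjar in place — jar jar a rr jar a rr jar rr jar jar a rr jar — and concatenate.

jarjararrjararrjarrrjarjararrjar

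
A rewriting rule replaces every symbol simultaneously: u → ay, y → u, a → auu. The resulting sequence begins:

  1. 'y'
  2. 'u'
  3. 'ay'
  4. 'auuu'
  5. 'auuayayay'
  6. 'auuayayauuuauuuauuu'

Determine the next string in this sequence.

Rewriting the 19 symbols of auuayayauuuauuuauuu one by one yields auu ay ay auu u auu u auu ay ay ay auu ay ay ay auu ay ay ay; concatenated:

auuayayauuuauuuauuayayayauuayayayauuayayay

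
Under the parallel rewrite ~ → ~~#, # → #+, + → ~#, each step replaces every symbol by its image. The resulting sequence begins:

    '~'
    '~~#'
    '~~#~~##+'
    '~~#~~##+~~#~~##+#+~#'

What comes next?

~~#~~##+~~#~~##+#+~#~~#~~##+~~#~~##+#+~##+~#~~##+

Replace each of the 20 characters of ~~#~~##+~~#~~##+#+~# in place — ~~# ~~# #+ ~~# ~~# #+ #+ ~# ~~# ~~# #+ ~~# ~~# #+ #+ ~# #+ ~# ~~# #+ — and concatenate.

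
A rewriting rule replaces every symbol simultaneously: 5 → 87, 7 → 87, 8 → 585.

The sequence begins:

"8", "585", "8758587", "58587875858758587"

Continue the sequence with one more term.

φ(58587875858758587) expands symbol-by-symbol to 87 585 87 585 87 585 87 87 585 87 585 87 87 585 87 585 87; joining the 17 pieces gives the next term.

87585875858758587875858758587875858758587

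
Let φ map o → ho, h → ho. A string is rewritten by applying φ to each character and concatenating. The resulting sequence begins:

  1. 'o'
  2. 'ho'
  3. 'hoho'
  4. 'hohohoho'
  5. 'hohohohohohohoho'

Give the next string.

Applying the rule to each of the 16 symbols of hohohohohohohoho gives the pieces ho ho ho ho ho ho ho ho ho ho ho ho ho ho ho ho, which concatenate to the answer.

hohohohohohohohohohohohohohohoho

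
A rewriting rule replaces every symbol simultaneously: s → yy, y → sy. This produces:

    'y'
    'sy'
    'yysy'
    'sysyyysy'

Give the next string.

Rewriting each symbol of sysyyysy: s→yy, y→sy, s→yy, y→sy, y→sy, y→sy, s→yy, y→sy, which concatenates to yy sy yy sy sy sy yy sy.

yysyyysysysyyysy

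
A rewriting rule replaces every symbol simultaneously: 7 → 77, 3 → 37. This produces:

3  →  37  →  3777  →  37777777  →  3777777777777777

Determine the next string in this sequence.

Rewriting the 16 symbols of 3777777777777777 one by one yields 37 77 77 77 77 77 77 77 77 77 77 77 77 77 77 77; concatenated:

37777777777777777777777777777777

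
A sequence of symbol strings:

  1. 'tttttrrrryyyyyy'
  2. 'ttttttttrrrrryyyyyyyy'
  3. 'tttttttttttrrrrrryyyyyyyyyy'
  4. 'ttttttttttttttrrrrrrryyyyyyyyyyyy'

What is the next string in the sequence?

Each string has the form t^{3n-1} r^{n+2} y^{2n+2}, where the shown terms are n = 2, 3, 4, 5.
At n = 6 the blocks have lengths 17, 8, 14.

tttttttttttttttttrrrrrrrryyyyyyyyyyyyyy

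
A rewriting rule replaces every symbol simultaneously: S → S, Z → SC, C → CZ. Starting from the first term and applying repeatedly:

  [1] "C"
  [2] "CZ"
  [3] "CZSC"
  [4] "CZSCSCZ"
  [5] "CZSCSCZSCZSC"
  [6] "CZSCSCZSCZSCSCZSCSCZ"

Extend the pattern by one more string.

Applying the rule to each of the 20 symbols of CZSCSCZSCZSCSCZSCSCZ gives the pieces CZ SC S CZ S CZ SC S CZ SC S CZ S CZ SC S CZ S CZ SC, which concatenate to the answer.

CZSCSCZSCZSCSCZSCSCZSCZSCSCZSCZSC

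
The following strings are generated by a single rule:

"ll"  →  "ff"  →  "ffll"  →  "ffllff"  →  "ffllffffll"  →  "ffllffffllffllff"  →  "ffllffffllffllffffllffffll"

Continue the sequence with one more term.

ffllffffllffllffffllffffllffllffffllffllff

Each term (from the third on) is the previous term followed by the one before it: term 3 = ff·ll = ffll.
Continuing: ffllffffllffllffffllffffll · ffllffffllffllff gives term 8.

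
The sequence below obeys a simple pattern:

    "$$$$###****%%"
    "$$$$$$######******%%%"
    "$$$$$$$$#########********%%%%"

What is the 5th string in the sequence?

The n-th term is 2n+2 $'s then 3n #'s then 2n+2 *'s then n+1 %'s (n = 1, 2, …).
For term 5, n = 5, so the run lengths are 12, 15, 12, 6.

$$$$$$$$$$$$###############************%%%%%%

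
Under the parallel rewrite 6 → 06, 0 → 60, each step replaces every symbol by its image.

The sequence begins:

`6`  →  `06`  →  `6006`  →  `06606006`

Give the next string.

Expanding 06606006: 0→60, 6→06, 6→06, 0→60, 6→06, 0→60, 0→60, 6→06. Concatenated: 60 06 06 60 06 60 60 06.

6006066006606006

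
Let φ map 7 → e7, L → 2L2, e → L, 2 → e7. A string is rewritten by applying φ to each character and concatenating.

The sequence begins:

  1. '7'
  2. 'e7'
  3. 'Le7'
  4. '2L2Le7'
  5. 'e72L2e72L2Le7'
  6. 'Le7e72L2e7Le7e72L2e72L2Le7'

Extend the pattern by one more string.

Rewriting the 26 symbols of Le7e72L2e7Le7e72L2e72L2Le7 one by one yields 2L2 L e7 L e7 e7 2L2 e7 L e7 2L2 L e7 L e7 e7 2L2 e7 L e7 e7 2L2 e7 2L2 L e7; concatenated:

2L2Le7Le7e72L2e7Le72L2Le7Le7e72L2e7Le7e72L2e72L2Le7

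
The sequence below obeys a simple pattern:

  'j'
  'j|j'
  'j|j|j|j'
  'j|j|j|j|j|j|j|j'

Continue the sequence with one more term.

Every step duplicates the string with '|' between the halves.
One more doubling of j|j|j|j|j|j|j|j gives the answer.

j|j|j|j|j|j|j|j|j|j|j|j|j|j|j|j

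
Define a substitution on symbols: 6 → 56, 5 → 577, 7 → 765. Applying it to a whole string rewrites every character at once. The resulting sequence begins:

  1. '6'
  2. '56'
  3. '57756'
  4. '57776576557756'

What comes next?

Replace each of the 14 characters of 57776576557756 in place — 577 765 765 765 56 577 765 56 577 577 765 765 577 56 — and concatenate.

577765765765565777655657757776576557756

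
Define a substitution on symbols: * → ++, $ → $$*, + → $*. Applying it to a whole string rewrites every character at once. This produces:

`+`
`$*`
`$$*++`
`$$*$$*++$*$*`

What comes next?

Expanding $$*$$*++$*$*: $→$$*, $→$$*, *→++, $→$$*, $→$$*, *→++, +→$*, +→$*, $→$$*, *→++, $→$$*, *→++. Concatenated: $$* $$* ++ $$* $$* ++ $* $* $$* ++ $$* ++.

$$*$$*++$$*$$*++$*$*$$*++$$*++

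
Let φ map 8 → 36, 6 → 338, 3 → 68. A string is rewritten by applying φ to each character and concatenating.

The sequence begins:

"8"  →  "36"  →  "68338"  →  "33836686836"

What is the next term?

68683668338338363383668338

Expanding 33836686836: 3→68, 3→68, 8→36, 3→68, 6→338, 6→338, 8→36, 6→338, 8→36, 3→68, 6→338. Concatenated: 68 68 36 68 338 338 36 338 36 68 338.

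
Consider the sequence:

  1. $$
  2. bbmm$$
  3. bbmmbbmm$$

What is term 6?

bbmmbbmmbbmmbbmmbbmm$$

The strings grow by a fixed prefix bbmm each time.
From bbmmbbmm$$, 3 further steps: bbmmbbmm$$ → bbmmbbmmbbmm$$ → bbmmbbmmbbmmbbmm$$ → (answer).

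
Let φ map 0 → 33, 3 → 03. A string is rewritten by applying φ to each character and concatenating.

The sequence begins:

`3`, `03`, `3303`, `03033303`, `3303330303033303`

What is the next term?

Rewriting the 16 symbols of 3303330303033303 one by one yields 03 03 33 03 03 03 33 03 33 03 33 03 03 03 33 03; concatenated:

03033303030333033303330303033303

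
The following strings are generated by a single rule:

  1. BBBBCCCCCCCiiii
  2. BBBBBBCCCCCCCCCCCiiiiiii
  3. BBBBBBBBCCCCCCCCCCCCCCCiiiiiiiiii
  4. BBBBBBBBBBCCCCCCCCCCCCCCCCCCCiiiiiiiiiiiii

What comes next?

Each string has the form B^{2n} C^{4n-1} i^{3n-2}, where the shown terms are n = 2, 3, 4, 5.
For the next term, n = 6, so the run lengths are 12, 23, 16.

BBBBBBBBBBBBCCCCCCCCCCCCCCCCCCCCCCCiiiiiiiiiiiiiiii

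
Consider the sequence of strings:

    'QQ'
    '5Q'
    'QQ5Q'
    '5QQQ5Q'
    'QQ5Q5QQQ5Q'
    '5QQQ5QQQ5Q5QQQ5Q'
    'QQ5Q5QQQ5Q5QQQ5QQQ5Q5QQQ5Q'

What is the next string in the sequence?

From term 3 onward, concatenate the second-to-last term with the last: QQ·5Q = QQ5Q, 5Q·QQ5Q = 5QQQ5Q, …
Continuing: 5QQQ5QQQ5Q5QQQ5Q · QQ5Q5QQQ5Q5QQQ5QQQ5Q5QQQ5Q gives term 8.

5QQQ5QQQ5Q5QQQ5QQQ5Q5QQQ5Q5QQQ5QQQ5Q5QQQ5Q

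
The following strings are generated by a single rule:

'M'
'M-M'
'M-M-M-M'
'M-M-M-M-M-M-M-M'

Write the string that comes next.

Each string is two copies of the previous one joined by '-'.
So the next term is two copies of M-M-M-M-M-M-M-M with '-' between the halves.

M-M-M-M-M-M-M-M-M-M-M-M-M-M-M-M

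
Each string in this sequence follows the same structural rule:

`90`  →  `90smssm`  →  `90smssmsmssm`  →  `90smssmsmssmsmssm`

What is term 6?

90smssmsmssmsmssmsmssmsmssm

Every step adds smssm to the end: s(k+1) = s(k)·smssm.
From 90smssmsmssmsmssm, 2 further steps: 90smssmsmssmsmssm → 90smssmsmssmsmssmsmssm → (answer).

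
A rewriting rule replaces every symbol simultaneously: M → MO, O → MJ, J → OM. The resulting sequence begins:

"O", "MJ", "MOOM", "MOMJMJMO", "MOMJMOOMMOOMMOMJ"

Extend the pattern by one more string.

MOMJMOOMMOMJMJMOMOMJMJMOMOMJMOOM

φ(MOMJMOOMMOOMMOMJ) expands symbol-by-symbol to MO MJ MO OM MO MJ MJ MO MO MJ MJ MO MO MJ MO OM; joining the 16 pieces gives the next term.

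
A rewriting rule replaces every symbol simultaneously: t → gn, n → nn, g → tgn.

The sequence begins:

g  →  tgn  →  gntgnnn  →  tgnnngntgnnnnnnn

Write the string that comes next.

gntgnnnnnnntgnnngntgnnnnnnnnnnnnnnn

Replace each of the 16 characters of tgnnngntgnnnnnnn in place — gn tgn nn nn nn tgn nn gn tgn nn nn nn nn nn nn nn — and concatenate.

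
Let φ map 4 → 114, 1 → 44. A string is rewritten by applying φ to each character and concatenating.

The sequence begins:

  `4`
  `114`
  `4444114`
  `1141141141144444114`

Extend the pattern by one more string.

Rewriting the 19 symbols of 1141141141144444114 one by one yields 44 44 114 44 44 114 44 44 114 44 44 114 114 114 114 114 44 44 114; concatenated:

44441144444114444411444441141141141141144444114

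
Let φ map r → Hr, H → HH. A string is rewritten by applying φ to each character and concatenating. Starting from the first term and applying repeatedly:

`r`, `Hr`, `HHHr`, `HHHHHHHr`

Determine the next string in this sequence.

HHHHHHHHHHHHHHHr

Expanding HHHHHHHr: H→HH, H→HH, H→HH, H→HH, H→HH, H→HH, H→HH, r→Hr. Concatenated: HH HH HH HH HH HH HH Hr.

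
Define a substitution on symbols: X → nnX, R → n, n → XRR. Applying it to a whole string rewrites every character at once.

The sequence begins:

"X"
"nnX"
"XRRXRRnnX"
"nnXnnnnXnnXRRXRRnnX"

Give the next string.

XRRXRRnnXXRRXRRXRRXRRnnXXRRXRRnnXnnnnXnnXRRXRRnnX

φ(nnXnnnnXnnXRRXRRnnX) expands symbol-by-symbol to XRR XRR nnX XRR XRR XRR XRR nnX XRR XRR nnX n n nnX n n XRR XRR nnX; joining the 19 pieces gives the next term.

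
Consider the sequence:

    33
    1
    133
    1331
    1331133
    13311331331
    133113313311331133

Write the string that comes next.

13311331331133113313311331331

From term 3 onward, concatenate the last term with the second-to-last: 1·33 = 133, 133·1 = 1331, …
So term 8 is 133113313311331133·13311331331.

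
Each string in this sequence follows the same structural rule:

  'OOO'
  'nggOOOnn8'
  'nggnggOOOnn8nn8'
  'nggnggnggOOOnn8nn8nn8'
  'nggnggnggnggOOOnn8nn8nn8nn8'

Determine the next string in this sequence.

s(k+1) = ngg·s(k)·nn8, so each term gains ngg as a prefix and nn8 as a suffix.
Applying this once more to nggnggnggnggOOOnn8nn8nn8nn8:

nggnggnggnggnggOOOnn8nn8nn8nn8nn8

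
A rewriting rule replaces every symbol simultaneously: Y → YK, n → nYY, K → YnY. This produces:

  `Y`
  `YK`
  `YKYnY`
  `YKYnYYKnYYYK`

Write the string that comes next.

Expanding YKYnYYKnYYYK: Y→YK, K→YnY, Y→YK, n→nYY, Y→YK, Y→YK, K→YnY, n→nYY, Y→YK, Y→YK, Y→YK, K→YnY. Concatenated: YK YnY YK nYY YK YK YnY nYY YK YK YK YnY.

YKYnYYKnYYYKYKYnYnYYYKYKYKYnY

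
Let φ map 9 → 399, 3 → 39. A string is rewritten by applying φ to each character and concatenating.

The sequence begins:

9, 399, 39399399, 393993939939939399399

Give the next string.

3939939399399393993939939939399399393993939939939399399

φ(393993939939939399399) expands symbol-by-symbol to 39 399 39 399 399 39 399 39 399 399 39 399 399 39 399 39 399 399 39 399 399; joining the 21 pieces gives the next term.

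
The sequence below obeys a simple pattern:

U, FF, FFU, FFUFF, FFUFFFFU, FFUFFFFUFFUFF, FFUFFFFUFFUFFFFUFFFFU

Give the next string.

FFUFFFFUFFUFFFFUFFFFUFFUFFFFUFFUFF

This is a Fibonacci-style word recurrence s(k) = s(k−1)·s(k−2): e.g. FF·U = FFU.
Continuing: FFUFFFFUFFUFFFFUFFFFU · FFUFFFFUFFUFF gives term 8.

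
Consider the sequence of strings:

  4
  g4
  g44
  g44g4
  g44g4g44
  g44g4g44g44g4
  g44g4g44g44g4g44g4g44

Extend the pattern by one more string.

This is a Fibonacci-style word recurrence s(k) = s(k−1)·s(k−2): e.g. g4·4 = g44.
So term 8 is g44g4g44g44g4g44g4g44·g44g4g44g44g4.

g44g4g44g44g4g44g4g44g44g4g44g44g4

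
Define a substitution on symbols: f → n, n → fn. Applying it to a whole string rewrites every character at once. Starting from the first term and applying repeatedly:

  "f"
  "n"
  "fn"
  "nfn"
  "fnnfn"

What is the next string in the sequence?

Rewriting each symbol of fnnfn: f→n, n→fn, n→fn, f→n, n→fn, which concatenates to n fn fn n fn.

nfnfnnfn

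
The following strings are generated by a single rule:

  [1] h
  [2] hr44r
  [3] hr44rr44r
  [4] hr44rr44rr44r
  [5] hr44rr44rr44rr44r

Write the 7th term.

Each term is the previous one with r44r appended.
From hr44rr44rr44rr44r, 2 further steps: hr44rr44rr44rr44r → hr44rr44rr44rr44rr44r → (answer).

hr44rr44rr44rr44rr44rr44r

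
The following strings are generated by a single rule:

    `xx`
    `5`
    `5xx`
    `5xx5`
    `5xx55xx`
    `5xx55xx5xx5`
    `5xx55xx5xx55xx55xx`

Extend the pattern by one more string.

This is a Fibonacci-style word recurrence s(k) = s(k−1)·s(k−2): e.g. 5·xx = 5xx.
So term 8 is 5xx55xx5xx55xx55xx·5xx55xx5xx5.

5xx55xx5xx55xx55xx5xx55xx5xx5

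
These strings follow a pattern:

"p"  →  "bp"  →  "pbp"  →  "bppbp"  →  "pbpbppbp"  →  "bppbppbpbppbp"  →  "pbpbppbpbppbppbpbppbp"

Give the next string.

This is a Fibonacci-style word recurrence s(k) = s(k−2)·s(k−1): e.g. p·bp = pbp.
The next term joins bppbppbpbppbp and pbpbppbpbppbppbpbppbp.

bppbppbpbppbppbpbppbpbppbppbpbppbp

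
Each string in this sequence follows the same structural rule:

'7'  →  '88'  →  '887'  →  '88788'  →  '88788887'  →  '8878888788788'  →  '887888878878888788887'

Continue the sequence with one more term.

8878888788788887888878878888788788

This is a Fibonacci-style word recurrence s(k) = s(k−1)·s(k−2): e.g. 88·7 = 887.
Continuing: 887888878878888788887 · 8878888788788 gives term 8.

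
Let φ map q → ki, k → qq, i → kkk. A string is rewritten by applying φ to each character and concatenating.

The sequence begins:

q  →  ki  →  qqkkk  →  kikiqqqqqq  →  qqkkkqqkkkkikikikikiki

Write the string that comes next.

Rewriting the 22 symbols of qqkkkqqkkkkikikikikiki one by one yields ki ki qq qq qq ki ki qq qq qq qq kkk qq kkk qq kkk qq kkk qq kkk qq kkk; concatenated:

kikiqqqqqqkikiqqqqqqqqkkkqqkkkqqkkkqqkkkqqkkkqqkkk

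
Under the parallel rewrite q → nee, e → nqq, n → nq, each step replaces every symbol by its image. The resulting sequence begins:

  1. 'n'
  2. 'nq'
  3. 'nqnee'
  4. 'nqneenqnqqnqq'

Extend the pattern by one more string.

Replace each of the 13 characters of nqneenqnqqnqq in place — nq nee nq nqq nqq nq nee nq nee nee nq nee nee — and concatenate.

nqneenqnqqnqqnqneenqneeneenqneenee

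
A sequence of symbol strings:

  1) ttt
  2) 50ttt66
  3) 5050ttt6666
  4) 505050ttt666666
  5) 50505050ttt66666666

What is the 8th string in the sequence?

s(k+1) = 50·s(k)·66, so each term gains 50 as a prefix and 66 as a suffix.
From 50505050ttt66666666, 3 further steps: 50505050ttt66666666 → 5050505050ttt6666666666 → 505050505050ttt666666666666 → (answer).

50505050505050ttt66666666666666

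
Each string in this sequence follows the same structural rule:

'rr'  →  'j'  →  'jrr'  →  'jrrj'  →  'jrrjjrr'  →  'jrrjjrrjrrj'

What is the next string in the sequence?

jrrjjrrjrrjjrrjjrr

This is a Fibonacci-style word recurrence s(k) = s(k−1)·s(k−2): e.g. j·rr = jrr.
The next term joins jrrjjrrjrrj and jrrjjrr.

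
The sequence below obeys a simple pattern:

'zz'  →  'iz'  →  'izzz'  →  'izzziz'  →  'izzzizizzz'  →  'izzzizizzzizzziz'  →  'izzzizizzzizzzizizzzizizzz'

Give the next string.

izzzizizzzizzzizizzzizizzzizzzizizzzizzziz

From term 3 onward, concatenate the last term with the second-to-last: iz·zz = izzz, izzz·iz = izzziz, …
The next term joins izzzizizzzizzzizizzzizizzz and izzzizizzzizzziz.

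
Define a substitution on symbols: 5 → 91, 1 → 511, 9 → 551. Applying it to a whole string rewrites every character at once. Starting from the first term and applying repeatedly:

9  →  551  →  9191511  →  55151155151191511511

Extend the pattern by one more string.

φ(55151155151191511511) expands symbol-by-symbol to 91 91 511 91 511 511 91 91 511 91 511 511 551 511 91 511 511 91 511 511; joining the 20 pieces gives the next term.

9191511915115119191511915115115515119151151191511511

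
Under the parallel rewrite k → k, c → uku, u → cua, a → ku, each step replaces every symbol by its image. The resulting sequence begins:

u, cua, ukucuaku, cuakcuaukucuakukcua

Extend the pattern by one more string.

ukucuakukukucuakucuakcuaukucuakukcuakukucuaku

Applying the rule to each of the 19 symbols of cuakcuaukucuakukcua gives the pieces uku cua ku k uku cua ku cua k cua uku cua ku k cua k uku cua ku, which concatenate to the answer.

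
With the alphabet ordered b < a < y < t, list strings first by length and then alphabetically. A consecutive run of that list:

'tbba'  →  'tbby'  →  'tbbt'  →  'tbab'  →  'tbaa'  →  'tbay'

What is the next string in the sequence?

tbat

Find the rightmost character of tbay below t, bump it to the next letter, and reset everything to its right to b.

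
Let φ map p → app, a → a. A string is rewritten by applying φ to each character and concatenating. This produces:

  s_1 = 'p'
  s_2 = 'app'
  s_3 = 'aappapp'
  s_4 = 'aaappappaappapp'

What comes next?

Rewriting the 15 symbols of aaappappaappapp one by one yields a a a app app a app app a a app app a app app; concatenated:

aaaappappaappappaaappappaappapp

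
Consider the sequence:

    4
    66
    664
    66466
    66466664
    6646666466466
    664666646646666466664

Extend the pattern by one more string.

6646666466466664666646646666466466

Each term (from the third on) is the previous term followed by the one before it: term 3 = 66·4 = 664.
Continuing: 664666646646666466664 · 6646666466466 gives term 8.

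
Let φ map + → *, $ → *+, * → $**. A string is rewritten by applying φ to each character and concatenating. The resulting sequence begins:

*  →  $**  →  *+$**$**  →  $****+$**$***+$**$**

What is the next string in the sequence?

Rewriting the 20 symbols of $****+$**$***+$**$** one by one yields *+ $** $** $** $** * *+ $** $** *+ $** $** $** * *+ $** $** *+ $** $**; concatenated:

*+$**$**$**$****+$**$***+$**$**$****+$**$***+$**$**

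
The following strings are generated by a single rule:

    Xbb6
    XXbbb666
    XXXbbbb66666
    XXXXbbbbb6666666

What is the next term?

XXXXXbbbbbb666666666

The n-th term is n X's then n+1 b's then 2n-1 6's (n = 1, 2, …).
For the next term, n = 5, so the run lengths are 5, 6, 9.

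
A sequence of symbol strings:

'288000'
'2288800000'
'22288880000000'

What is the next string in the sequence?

222288888000000000

Term n consists of n 2's, followed by n+1 8's, followed by 2n+1 0's (n = 1, 2, …).
Setting n = 4 gives 4, 5, 9 characters in each block.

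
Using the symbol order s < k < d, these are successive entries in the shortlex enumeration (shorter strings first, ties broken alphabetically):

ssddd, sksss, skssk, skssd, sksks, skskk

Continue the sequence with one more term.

The successor of skskk increments the rightmost position that isn't already d and resets every position after it to s.

skskd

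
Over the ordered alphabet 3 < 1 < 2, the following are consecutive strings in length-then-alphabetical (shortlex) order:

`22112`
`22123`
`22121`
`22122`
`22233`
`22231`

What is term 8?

22213

Advancing 2 positions from 22231 through 22231 → 22232 reaches term 8.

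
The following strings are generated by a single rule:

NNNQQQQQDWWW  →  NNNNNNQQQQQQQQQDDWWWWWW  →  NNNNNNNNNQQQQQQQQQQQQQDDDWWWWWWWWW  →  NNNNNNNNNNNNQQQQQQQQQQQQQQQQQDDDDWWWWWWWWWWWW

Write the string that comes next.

NNNNNNNNNNNNNNNQQQQQQQQQQQQQQQQQQQQQDDDDDWWWWWWWWWWWWWWW

The n-th term is 3n N's then 4n+1 Q's then n D's then 3n W's (n = 1, 2, …).
At n = 5 the blocks have lengths 15, 21, 5, 15.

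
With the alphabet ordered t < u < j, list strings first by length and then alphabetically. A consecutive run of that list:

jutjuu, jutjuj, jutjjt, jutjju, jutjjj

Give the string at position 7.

juuttu

Continuing the enumeration 2 steps past jutjjj: jutjjj → juuttt → (answer).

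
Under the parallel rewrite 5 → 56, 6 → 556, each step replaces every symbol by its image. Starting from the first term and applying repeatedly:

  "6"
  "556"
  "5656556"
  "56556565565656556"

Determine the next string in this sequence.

Rewriting the 17 symbols of 56556565565656556 one by one yields 56 556 56 56 556 56 556 56 56 556 56 556 56 556 56 56 556; concatenated:

56556565655656556565655656556565565656556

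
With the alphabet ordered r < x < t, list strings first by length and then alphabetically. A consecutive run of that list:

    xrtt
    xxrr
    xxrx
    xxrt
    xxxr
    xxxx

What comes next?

Treat xxxx as a base-3 numeral over the given alphabet and add one, carrying through any trailing t's.

xxxt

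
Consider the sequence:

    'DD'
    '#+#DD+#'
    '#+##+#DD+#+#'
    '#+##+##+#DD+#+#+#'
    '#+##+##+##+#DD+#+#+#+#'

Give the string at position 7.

s(k+1) = #+#·s(k)·+#, so each term gains #+# as a prefix and +# as a suffix.
From #+##+##+##+#DD+#+#+#+#, 2 further steps: #+##+##+##+#DD+#+#+#+# → #+##+##+##+##+#DD+#+#+#+#+# → (answer).

#+##+##+##+##+##+#DD+#+#+#+#+#+#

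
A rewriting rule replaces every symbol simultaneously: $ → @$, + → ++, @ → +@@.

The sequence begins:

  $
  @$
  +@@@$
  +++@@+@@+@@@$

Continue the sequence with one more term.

Rewriting the 13 symbols of +++@@+@@+@@@$ one by one yields ++ ++ ++ +@@ +@@ ++ +@@ +@@ ++ +@@ +@@ +@@ @$; concatenated:

+++++++@@+@@+++@@+@@+++@@+@@+@@@$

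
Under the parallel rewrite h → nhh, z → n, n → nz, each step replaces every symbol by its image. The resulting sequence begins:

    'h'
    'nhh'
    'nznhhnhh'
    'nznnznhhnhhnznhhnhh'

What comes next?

nznnznznnznhhnhhnznhhnhhnznnznhhnhhnznhhnhh

Applying the rule to each of the 19 symbols of nznnznhhnhhnznhhnhh gives the pieces nz n nz nz n nz nhh nhh nz nhh nhh nz n nz nhh nhh nz nhh nhh, which concatenate to the answer.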